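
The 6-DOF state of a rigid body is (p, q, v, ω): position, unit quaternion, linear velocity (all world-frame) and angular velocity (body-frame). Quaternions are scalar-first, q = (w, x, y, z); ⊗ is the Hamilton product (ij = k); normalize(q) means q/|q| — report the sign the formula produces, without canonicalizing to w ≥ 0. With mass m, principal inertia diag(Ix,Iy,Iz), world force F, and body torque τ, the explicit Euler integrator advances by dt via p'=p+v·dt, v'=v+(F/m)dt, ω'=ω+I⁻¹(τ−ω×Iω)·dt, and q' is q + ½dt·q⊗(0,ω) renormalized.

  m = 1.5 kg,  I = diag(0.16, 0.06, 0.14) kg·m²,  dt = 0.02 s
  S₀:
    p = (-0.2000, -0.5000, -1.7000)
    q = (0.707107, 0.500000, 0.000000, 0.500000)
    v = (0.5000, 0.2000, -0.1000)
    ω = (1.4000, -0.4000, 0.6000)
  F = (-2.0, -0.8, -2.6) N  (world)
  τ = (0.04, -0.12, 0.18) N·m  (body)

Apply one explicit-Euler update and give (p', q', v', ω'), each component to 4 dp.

p' = (-0.1900, -0.4960, -1.7020)
q' = (0.6970, 0.5118, 0.0012, 0.5022)
v' = (0.4733, 0.1893, -0.1347)
ω' = (1.4074, -0.4456, 0.6177)

p + v·dt = (-0.1900, -0.4960, -1.7020)
v' = v + a·dt = (0.4733, 0.1893, -0.1347)
ω×(Iω) gyroscopic = (-0.0192, 0.0168, 0.0560)
(τ − ω×Iω)/I = (0.3700, -2.2800, 0.8857)
ω + α·dt = (1.4074, -0.4456, 0.6177)
q⊗(0,ω) = (-1.0000000, 1.1899498, 0.1171572, 0.2242642)
q + ½dt·q⊗(0,ω), renormalized = (0.6970, 0.5118, 0.0012, 0.5022)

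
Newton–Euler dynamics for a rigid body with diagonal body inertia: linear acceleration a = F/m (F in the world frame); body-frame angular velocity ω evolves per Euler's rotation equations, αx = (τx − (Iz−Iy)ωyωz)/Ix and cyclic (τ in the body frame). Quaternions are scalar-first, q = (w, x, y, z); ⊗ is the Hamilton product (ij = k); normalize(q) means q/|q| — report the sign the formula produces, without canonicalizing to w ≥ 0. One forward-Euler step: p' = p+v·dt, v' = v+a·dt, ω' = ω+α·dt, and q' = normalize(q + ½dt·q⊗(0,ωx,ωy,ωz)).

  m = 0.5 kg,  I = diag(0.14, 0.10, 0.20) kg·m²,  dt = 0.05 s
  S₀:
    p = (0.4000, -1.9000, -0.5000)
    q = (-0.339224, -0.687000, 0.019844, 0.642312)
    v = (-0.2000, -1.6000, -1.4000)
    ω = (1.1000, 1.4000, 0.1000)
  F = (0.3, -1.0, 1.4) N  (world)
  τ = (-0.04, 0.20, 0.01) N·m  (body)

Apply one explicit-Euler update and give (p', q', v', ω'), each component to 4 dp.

linear accel F/m = (0.6000, -2.0000, 2.8000)
p' = p + v·dt = (0.3900, -1.9800, -0.5700)
v + (F/m)dt = (-0.1700, -1.7000, -1.2600)
α = I⁻¹(τ − ω×Iω) = (-0.3857, 2.0660, 0.3580)
ω + α·dt = (1.0807, 1.5033, 0.1179)
2q̇ = q⊗(0,ω) = (0.6636872, -1.2703988, 0.3003296, -1.0175508)
q + ½dt·q⊗(0,ω), renormalized = (-0.3223, -0.7180, 0.0273, 0.6163)

p' = (0.3900, -1.9800, -0.5700)
q' = (-0.3223, -0.7180, 0.0273, 0.6163)
v' = (-0.1700, -1.7000, -1.2600)
ω' = (1.0807, 1.5033, 0.1179)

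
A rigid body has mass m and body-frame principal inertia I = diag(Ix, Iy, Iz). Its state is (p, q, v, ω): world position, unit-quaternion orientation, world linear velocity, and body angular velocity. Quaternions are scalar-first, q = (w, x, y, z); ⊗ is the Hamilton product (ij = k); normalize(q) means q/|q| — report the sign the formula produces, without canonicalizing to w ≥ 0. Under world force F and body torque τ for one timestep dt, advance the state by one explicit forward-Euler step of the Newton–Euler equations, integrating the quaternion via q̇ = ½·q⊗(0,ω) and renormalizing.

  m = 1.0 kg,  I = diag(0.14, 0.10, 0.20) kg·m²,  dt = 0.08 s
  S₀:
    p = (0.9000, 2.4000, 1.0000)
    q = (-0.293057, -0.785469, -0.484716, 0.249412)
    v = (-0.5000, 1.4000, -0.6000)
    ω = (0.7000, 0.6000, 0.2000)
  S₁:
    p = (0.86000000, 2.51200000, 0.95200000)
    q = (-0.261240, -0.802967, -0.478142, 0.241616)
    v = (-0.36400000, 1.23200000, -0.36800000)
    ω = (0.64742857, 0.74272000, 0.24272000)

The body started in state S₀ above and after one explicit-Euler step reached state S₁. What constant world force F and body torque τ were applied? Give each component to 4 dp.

Δv = v₁−v₀ = (0.13600000, -0.16800000, 0.23200000)
m·(v₁−v₀)/dt = (1.7000, -2.1000, 2.9000)
rate change Δω = (-0.05257143, 0.14272000, 0.04272000)
τ = I·(Δω/dt) + ω₀×(Iω₀) = (-0.0800, 0.1700, 0.0900)

F = (1.7000, -2.1000, 2.9000)
τ = (-0.0800, 0.1700, 0.0900)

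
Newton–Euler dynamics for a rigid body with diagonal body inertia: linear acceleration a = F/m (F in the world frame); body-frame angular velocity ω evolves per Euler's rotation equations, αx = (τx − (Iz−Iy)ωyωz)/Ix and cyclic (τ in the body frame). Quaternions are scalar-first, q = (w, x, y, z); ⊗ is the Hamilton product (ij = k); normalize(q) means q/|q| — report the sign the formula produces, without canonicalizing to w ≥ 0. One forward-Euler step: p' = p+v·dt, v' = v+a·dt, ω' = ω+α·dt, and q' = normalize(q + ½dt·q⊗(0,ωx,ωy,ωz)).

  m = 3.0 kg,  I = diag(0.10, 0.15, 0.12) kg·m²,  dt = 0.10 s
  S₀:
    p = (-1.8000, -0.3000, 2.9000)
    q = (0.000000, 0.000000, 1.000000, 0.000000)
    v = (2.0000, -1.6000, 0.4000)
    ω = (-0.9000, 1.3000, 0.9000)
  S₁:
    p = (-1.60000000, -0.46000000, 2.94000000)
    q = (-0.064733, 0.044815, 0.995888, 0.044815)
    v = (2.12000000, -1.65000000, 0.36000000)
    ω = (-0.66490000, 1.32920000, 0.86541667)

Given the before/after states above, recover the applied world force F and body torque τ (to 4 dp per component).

Δω = ω₁−ω₀ = (0.23510000, 0.02920000, -0.03458333)
τ = I·(Δω/dt) + ω₀×(Iω₀) = (0.2000, 0.0600, -0.1000)
v₁ − v₀ = (0.12000000, -0.05000000, -0.04000000)
applied force F = (3.6000, -1.5000, -1.2000)

F = (3.6000, -1.5000, -1.2000)
τ = (0.2000, 0.0600, -0.1000)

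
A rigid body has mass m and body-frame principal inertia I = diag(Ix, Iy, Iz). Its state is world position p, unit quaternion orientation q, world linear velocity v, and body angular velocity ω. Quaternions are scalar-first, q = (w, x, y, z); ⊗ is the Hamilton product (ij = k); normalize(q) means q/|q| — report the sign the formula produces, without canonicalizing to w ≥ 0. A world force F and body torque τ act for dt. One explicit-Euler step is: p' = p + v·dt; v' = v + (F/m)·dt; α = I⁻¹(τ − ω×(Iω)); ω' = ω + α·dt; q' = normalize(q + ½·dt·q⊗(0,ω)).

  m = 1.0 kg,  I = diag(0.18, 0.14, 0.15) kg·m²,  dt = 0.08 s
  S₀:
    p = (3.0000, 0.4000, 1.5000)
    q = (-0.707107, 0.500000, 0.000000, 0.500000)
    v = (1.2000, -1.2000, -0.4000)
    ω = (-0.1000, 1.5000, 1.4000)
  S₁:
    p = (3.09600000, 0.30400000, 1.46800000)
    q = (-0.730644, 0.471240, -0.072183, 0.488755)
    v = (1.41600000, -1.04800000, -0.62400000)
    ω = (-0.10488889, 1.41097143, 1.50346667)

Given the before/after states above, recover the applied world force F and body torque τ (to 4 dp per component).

F = (2.7000, 1.9000, -2.8000)
τ = (0.0100, -0.1600, 0.2000)

v₁ − v₀ = (0.21600000, 0.15200000, -0.22400000)
applied force F = (2.7000, 1.9000, -2.8000)
Δω = ω₁−ω₀ = (-0.00488889, -0.08902857, 0.10346667)
I·α + gyro = (0.0100, -0.1600, 0.2000)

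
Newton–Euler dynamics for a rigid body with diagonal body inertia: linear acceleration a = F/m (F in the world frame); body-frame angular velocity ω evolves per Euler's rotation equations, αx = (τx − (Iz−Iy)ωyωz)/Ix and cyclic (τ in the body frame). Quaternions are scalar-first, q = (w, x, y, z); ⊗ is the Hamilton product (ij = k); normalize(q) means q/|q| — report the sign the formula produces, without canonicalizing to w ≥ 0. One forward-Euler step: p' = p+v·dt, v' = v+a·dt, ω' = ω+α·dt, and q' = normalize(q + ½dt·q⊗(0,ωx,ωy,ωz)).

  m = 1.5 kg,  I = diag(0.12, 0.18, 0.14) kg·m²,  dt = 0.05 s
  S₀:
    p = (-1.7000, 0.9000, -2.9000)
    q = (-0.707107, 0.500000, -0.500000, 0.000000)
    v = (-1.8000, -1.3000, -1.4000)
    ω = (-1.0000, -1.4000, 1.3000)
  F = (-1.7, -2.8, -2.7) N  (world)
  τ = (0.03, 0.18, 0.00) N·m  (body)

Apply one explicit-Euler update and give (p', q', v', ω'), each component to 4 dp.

p' = (-1.7900, 0.8350, -2.9700)
q' = (-0.7111, 0.5007, -0.4908, -0.0529)
v' = (-1.8567, -1.3933, -1.4900)
ω' = (-1.0178, -1.3572, 1.2700)

gyro term ω×Iω = (0.0728, 0.0260, 0.0840)
α = I⁻¹(τ − ω×Iω) = (-0.3567, 0.8556, -0.6000)
ω' = ω + α·dt = (-1.0178, -1.3572, 1.2700)
q⊗(0,ω) = (-0.2000000, 0.0571070, 0.3399498, -2.1192391)
q + ½dt·q⊗(0,ω), renormalized = (-0.7111, 0.5007, -0.4908, -0.0529)
linear accel F/m = (-1.1333, -1.8667, -1.8000)
p + v·dt = (-1.7900, 0.8350, -2.9700)
v' = v + a·dt = (-1.8567, -1.3933, -1.4900)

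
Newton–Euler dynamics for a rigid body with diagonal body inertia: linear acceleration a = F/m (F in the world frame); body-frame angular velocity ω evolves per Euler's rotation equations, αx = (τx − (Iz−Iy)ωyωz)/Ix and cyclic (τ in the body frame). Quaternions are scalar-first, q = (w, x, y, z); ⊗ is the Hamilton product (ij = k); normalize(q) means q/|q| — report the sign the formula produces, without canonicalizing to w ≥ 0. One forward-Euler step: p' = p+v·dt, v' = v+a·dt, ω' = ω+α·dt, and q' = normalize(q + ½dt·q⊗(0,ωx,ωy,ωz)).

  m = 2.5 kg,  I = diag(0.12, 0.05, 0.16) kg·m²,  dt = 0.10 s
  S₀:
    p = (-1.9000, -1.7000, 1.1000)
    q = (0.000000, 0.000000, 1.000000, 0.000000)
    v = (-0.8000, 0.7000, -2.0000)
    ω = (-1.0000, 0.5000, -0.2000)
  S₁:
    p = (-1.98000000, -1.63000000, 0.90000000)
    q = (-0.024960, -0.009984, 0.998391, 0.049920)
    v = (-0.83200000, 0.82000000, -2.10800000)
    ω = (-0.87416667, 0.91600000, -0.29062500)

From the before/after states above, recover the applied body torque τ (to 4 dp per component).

rate change Δω = (0.12583333, 0.41600000, -0.09062500)
applied torque τ = (0.1400, 0.2000, -0.1100)

τ = (0.1400, 0.2000, -0.1100)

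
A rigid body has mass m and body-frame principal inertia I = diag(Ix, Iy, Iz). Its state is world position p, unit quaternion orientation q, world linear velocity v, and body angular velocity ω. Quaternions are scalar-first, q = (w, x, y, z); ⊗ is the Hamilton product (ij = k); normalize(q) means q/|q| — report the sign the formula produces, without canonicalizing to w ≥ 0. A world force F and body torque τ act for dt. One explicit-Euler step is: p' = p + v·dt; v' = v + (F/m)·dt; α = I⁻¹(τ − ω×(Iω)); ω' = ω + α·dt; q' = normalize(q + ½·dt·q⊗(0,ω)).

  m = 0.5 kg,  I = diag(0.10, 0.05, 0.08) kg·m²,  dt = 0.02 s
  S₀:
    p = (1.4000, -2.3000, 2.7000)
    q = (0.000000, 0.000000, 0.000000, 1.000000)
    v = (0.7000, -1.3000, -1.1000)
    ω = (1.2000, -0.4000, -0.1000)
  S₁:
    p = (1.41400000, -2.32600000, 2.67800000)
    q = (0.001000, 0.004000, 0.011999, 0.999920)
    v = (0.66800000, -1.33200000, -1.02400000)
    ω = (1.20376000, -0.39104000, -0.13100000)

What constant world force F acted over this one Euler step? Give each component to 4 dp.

velocity change Δv = (-0.03200000, -0.03200000, 0.07600000)
applied force F = (-0.8000, -0.8000, 1.9000)

F = (-0.8000, -0.8000, 1.9000)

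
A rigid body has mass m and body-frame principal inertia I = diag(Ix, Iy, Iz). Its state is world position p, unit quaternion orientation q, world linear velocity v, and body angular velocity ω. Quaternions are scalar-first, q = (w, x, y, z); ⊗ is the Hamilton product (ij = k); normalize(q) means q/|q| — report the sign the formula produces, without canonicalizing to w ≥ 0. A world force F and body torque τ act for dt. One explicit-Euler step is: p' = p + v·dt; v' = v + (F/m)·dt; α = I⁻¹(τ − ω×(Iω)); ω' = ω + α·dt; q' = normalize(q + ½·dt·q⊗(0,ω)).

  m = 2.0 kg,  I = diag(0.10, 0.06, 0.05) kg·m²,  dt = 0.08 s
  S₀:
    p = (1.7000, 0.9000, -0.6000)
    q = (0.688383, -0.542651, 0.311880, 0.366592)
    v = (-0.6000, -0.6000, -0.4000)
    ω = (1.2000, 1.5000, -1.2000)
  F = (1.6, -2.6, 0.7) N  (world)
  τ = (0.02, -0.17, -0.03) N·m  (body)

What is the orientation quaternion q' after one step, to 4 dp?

q⊗(0,ω) = (0.6232716, -0.0980844, 0.8213037, -2.0142921)
q + ½dt·q⊗(0,ω), renormalized = (0.7104, -0.5443, 0.3433, 0.2849)

q' = (0.7104, -0.5443, 0.3433, 0.2849)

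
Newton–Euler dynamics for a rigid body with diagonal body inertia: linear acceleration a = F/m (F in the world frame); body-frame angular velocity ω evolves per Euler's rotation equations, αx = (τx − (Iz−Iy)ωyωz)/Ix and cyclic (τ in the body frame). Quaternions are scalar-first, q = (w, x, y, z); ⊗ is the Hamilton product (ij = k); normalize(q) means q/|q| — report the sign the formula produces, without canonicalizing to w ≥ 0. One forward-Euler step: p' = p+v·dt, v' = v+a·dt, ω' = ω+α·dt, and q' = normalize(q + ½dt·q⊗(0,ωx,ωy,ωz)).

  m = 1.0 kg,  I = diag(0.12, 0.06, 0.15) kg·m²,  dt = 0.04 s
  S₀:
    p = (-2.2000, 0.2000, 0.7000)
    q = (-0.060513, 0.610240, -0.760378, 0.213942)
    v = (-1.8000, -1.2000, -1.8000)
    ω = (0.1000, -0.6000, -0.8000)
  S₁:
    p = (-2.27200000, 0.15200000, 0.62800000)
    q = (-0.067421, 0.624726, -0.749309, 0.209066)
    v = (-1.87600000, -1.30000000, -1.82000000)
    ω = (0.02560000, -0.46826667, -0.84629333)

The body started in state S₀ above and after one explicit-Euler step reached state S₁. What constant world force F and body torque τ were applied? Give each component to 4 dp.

velocity change Δv = (-0.07600000, -0.10000000, -0.02000000)
F = m·Δv/dt = (-1.9000, -2.5000, -0.5000)
Δω = ω₁−ω₀ = (-0.07440000, 0.13173333, -0.04629333)
ω₀×(Iω₀) = (0.0432, 0.0024, 0.0036)
applied torque τ = (-0.1800, 0.2000, -0.1700)

F = (-1.9000, -2.5000, -0.5000)
τ = (-0.1800, 0.2000, -0.1700)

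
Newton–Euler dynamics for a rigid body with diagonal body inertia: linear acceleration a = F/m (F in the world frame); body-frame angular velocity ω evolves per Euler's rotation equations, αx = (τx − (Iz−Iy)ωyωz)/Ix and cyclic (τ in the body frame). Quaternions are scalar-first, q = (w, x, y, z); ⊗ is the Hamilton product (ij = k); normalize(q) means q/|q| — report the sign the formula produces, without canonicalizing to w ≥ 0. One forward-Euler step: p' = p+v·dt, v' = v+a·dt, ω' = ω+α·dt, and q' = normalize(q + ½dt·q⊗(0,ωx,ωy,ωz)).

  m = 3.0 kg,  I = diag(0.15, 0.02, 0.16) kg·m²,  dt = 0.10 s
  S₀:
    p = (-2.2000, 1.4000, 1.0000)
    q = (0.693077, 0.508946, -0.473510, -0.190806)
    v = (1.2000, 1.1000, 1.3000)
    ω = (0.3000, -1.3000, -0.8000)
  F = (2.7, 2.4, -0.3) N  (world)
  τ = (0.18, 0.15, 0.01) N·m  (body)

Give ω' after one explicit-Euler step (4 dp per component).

precession coupling ω×(Iω) = (0.1456, 0.0024, 0.0507)
angular accel α = (0.2293, 7.3800, -0.2544)
ω + α·dt = (0.3229, -0.5620, -0.8254)

ω' = (0.3229, -0.5620, -0.8254)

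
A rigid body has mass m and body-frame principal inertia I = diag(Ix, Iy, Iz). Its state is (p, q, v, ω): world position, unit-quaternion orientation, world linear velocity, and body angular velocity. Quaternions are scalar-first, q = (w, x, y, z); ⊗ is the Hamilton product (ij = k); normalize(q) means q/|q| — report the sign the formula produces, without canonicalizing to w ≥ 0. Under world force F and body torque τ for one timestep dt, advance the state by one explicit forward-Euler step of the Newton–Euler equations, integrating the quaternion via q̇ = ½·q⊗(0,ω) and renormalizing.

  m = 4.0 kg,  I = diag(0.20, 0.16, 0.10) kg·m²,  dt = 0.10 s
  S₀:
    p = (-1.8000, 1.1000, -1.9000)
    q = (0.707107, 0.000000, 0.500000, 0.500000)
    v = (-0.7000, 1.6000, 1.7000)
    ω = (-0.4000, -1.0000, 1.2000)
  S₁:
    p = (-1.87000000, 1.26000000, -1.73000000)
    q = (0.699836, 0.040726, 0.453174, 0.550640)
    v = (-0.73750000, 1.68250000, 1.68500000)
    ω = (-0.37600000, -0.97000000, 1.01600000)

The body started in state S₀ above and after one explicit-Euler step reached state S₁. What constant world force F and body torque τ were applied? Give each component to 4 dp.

F = (-1.5000, 3.3000, -0.6000)
τ = (0.1200, 0.0000, -0.2000)

ω₁ − ω₀ = (0.02400000, 0.03000000, -0.18400000)
I·α + gyro = (0.1200, 0.0000, -0.2000)
Δv = v₁−v₀ = (-0.03750000, 0.08250000, -0.01500000)
F = m·Δv/dt = (-1.5000, 3.3000, -0.6000)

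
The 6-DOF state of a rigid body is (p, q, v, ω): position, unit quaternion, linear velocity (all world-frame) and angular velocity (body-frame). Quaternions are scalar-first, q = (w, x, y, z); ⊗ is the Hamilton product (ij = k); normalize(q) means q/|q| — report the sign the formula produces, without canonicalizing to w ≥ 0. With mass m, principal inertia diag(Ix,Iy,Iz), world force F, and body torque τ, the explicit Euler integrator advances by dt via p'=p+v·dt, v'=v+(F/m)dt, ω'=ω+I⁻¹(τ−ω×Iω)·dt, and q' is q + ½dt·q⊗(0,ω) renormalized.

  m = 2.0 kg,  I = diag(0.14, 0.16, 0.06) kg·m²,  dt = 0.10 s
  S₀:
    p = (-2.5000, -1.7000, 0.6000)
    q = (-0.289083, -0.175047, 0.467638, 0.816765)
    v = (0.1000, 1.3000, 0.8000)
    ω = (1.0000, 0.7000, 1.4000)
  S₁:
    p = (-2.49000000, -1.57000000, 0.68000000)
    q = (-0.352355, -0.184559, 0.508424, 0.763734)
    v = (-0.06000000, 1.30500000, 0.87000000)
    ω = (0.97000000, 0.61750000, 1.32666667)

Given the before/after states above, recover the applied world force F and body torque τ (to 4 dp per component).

F = (-3.2000, 0.1000, 1.4000)
τ = (-0.1400, -0.0200, -0.0300)

velocity change Δv = (-0.16000000, 0.00500000, 0.07000000)
applied force F = (-3.2000, 0.1000, 1.4000)
Δω = ω₁−ω₀ = (-0.03000000, -0.08250000, -0.07333333)
ω₀×(Iω₀) = (-0.0980, 0.1120, 0.0140)
applied torque τ = (-0.1400, -0.0200, -0.0300)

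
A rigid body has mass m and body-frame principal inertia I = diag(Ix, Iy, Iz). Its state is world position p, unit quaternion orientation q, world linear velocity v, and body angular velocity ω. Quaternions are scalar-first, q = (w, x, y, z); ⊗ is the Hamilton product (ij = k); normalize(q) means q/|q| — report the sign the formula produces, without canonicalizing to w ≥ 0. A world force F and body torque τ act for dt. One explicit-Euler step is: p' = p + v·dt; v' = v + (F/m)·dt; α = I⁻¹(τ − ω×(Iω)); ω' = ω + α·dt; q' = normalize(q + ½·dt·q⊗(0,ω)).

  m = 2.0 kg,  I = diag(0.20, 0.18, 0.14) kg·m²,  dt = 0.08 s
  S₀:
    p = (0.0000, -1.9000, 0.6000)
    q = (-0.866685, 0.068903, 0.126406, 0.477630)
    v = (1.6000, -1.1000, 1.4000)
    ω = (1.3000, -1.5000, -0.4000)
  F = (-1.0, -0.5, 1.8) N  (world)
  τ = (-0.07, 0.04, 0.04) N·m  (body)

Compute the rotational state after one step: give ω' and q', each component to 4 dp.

precession coupling ω×(Iω) = (-0.0240, -0.0312, 0.0390)
angular accel α = (-0.2300, 0.3956, 0.0071)
ω' = ω + α·dt = (1.2816, -1.4684, -0.3994)
q⊗(0,ω) = (0.2910871, -0.4608079, 1.9485077, 0.0789917)
updated quaternion q' = (-0.8523, 0.0503, 0.2037, 0.4792)

ω' = (1.2816, -1.4684, -0.3994)
q' = (-0.8523, 0.0503, 0.2037, 0.4792)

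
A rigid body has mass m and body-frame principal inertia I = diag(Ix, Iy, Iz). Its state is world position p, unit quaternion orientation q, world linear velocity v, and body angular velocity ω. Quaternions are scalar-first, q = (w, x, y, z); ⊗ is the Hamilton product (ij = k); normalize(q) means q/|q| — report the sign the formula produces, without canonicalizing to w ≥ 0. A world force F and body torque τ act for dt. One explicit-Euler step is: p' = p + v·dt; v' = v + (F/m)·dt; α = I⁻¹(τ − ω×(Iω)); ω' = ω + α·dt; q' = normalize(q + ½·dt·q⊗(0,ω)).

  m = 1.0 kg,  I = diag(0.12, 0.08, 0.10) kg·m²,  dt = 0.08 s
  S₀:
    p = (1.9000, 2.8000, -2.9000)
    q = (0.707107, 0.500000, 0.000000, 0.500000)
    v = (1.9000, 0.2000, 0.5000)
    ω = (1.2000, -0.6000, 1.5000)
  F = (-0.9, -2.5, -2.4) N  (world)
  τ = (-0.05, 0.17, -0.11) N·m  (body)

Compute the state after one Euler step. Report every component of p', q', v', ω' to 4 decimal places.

p' = (2.0520, 2.8160, -2.8600)
q' = (0.6510, 0.5442, -0.0229, 0.5287)
v' = (1.8280, 0.0000, 0.3080)
ω' = (1.1787, -0.4660, 1.3890)

new position p' = (2.0520, 2.8160, -2.8600)
v + (F/m)dt = (1.8280, 0.0000, 0.3080)
gyro term ω×Iω = (-0.0180, 0.0360, 0.0288)
(τ − ω×Iω)/I = (-0.2667, 1.6750, -1.3880)
ω + α·dt = (1.1787, -0.4660, 1.3890)
2q̇ = q⊗(0,ω) = (-1.3500000, 1.1485284, -0.5742642, 0.7606605)
q + ½dt·q⊗(0,ω), renormalized = (0.6510, 0.5442, -0.0229, 0.5287)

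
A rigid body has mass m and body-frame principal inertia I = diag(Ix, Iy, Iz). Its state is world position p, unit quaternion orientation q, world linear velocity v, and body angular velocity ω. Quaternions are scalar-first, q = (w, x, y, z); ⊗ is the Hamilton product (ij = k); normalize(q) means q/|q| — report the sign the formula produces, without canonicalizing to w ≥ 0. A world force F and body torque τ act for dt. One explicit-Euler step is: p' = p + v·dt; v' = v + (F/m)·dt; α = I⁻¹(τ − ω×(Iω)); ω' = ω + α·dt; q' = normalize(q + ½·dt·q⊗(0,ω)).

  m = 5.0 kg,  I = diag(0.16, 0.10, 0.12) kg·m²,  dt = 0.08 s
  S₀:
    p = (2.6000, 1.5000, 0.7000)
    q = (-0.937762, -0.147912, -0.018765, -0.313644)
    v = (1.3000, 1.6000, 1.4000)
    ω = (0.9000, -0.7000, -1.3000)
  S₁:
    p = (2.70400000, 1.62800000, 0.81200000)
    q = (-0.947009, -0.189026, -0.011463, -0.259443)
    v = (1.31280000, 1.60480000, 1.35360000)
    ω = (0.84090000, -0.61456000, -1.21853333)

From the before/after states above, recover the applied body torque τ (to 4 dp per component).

rate change Δω = (-0.05910000, 0.08544000, 0.08146667)
ω₀×(Iω₀) = (0.0182, -0.0468, 0.0378)
τ = I·(Δω/dt) + ω₀×(Iω₀) = (-0.1000, 0.0600, 0.1600)

τ = (-0.1000, 0.0600, 0.1600)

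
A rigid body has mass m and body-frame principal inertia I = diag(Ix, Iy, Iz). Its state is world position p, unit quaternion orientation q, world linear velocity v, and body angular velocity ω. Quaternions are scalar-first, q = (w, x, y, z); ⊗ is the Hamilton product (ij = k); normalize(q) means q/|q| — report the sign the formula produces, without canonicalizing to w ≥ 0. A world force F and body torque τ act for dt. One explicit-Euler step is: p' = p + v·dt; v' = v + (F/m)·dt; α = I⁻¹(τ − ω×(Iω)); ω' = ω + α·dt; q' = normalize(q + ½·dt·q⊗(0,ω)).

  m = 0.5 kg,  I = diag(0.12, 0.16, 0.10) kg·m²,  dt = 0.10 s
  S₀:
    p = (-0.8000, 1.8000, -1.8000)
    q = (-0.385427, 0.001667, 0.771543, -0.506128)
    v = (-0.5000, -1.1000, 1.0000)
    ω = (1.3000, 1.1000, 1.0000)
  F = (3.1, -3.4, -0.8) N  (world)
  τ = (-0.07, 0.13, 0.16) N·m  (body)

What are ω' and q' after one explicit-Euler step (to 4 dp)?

ω' = (1.2967, 1.1650, 1.1028)
q' = (-0.4007, 0.0428, 0.7139, -0.5727)

ω×(Iω) gyroscopic = (-0.0660, 0.0260, 0.0572)
α = I⁻¹(τ − ω×Iω) = (-0.0333, 0.6500, 1.0280)
new body rate ω' = (1.2967, 1.1650, 1.1028)
Hamilton product q⊗(0,ω) = (-0.3447364, 0.8272287, -1.0836031, -1.3865992)
q' = normalize(q + ½dt·q⊗(0,ω)) = (-0.4007, 0.0428, 0.7139, -0.5727)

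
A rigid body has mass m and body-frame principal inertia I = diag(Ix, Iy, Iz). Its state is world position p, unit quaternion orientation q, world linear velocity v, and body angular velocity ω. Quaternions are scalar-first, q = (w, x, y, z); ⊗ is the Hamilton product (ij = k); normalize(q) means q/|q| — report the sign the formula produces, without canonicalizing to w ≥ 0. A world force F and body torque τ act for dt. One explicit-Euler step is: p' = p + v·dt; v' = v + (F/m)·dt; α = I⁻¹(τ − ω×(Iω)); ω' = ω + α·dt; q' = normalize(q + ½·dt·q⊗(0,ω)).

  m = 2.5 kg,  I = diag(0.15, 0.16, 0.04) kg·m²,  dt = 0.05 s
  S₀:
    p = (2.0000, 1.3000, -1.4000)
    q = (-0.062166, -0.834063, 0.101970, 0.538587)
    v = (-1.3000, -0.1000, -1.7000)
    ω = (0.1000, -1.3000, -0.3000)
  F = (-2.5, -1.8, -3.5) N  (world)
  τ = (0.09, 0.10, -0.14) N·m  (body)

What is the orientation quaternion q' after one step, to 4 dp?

q' = (-0.0527, -0.8170, 0.0990, 0.5656)

Hamilton product q⊗(0,ω) = (0.3775434, 0.6633555, -0.1155444, 1.0927347)
q + ½dt·q⊗(0,ω), renormalized = (-0.0527, -0.8170, 0.0990, 0.5656)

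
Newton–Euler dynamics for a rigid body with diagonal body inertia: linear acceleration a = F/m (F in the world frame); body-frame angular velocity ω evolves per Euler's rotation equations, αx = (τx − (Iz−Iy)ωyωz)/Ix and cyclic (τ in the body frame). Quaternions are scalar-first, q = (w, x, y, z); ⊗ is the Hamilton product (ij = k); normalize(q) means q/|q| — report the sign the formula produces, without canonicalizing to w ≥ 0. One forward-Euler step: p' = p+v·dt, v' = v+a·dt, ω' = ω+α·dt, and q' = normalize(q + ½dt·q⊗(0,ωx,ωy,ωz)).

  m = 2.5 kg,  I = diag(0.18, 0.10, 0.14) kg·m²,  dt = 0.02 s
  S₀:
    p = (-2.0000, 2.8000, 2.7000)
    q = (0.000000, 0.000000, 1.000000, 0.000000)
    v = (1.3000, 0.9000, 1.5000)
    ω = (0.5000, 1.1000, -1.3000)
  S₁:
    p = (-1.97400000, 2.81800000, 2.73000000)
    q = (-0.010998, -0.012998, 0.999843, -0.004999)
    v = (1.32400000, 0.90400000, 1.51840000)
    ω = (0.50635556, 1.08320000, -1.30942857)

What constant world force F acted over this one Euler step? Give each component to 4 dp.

velocity change Δv = (0.02400000, 0.00400000, 0.01840000)
F = m·Δv/dt = (3.0000, 0.5000, 2.3000)

F = (3.0000, 0.5000, 2.3000)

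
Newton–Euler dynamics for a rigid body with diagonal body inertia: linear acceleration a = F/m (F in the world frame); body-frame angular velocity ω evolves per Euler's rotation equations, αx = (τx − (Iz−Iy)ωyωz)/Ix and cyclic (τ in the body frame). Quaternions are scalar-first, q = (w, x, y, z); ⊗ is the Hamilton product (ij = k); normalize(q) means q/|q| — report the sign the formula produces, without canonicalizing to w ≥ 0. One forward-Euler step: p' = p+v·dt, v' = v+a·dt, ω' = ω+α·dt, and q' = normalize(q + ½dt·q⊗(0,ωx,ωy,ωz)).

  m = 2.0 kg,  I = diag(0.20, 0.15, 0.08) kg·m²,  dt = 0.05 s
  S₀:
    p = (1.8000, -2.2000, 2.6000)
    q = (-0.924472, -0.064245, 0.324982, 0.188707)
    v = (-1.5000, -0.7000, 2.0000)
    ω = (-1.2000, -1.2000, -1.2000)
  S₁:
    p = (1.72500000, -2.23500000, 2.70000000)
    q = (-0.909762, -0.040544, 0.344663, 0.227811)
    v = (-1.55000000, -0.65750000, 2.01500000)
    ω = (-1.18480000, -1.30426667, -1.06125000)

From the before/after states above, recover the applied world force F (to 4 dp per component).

Δv = v₁−v₀ = (-0.05000000, 0.04250000, 0.01500000)
F = m·Δv/dt = (-2.0000, 1.7000, 0.6000)

F = (-2.0000, 1.7000, 0.6000)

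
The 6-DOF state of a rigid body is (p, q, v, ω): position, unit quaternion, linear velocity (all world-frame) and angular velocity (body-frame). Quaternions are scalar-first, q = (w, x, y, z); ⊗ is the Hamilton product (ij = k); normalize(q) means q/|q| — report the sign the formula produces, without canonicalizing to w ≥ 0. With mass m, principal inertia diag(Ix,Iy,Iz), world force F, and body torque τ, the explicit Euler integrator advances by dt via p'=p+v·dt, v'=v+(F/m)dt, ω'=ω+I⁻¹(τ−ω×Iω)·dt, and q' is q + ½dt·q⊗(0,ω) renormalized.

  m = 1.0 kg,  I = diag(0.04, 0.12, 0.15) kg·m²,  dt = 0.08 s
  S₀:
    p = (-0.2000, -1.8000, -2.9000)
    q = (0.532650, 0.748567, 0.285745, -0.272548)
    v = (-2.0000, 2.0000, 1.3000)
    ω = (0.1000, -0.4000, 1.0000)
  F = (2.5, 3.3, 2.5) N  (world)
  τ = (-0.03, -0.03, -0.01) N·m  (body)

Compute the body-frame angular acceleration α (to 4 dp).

α = (-0.4500, -0.1583, -0.0453)

gyro term ω×Iω = (-0.0120, -0.0110, -0.0032)
angular accel α = (-0.4500, -0.1583, -0.0453)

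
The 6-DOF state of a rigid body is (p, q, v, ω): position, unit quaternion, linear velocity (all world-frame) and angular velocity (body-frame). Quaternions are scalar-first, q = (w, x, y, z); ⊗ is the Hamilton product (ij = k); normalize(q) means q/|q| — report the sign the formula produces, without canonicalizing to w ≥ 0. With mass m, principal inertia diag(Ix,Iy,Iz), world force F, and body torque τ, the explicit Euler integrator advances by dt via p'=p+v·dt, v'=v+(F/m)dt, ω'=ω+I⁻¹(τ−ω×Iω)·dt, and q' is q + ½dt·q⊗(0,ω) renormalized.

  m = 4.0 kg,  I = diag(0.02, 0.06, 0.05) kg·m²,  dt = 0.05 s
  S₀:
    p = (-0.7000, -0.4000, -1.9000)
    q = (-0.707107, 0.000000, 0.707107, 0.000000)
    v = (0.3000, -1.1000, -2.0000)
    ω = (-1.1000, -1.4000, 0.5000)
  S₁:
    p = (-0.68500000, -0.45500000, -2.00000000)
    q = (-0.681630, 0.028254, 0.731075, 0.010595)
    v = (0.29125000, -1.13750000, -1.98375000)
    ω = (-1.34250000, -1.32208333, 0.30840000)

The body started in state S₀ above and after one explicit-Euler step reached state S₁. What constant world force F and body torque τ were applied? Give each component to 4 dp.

velocity change Δv = (-0.00875000, -0.03750000, 0.01625000)
applied force F = (-0.7000, -3.0000, 1.3000)
rate change Δω = (-0.24250000, 0.07791667, -0.19160000)
τ = I·(Δω/dt) + ω₀×(Iω₀) = (-0.0900, 0.1100, -0.1300)

F = (-0.7000, -3.0000, 1.3000)
τ = (-0.0900, 0.1100, -0.1300)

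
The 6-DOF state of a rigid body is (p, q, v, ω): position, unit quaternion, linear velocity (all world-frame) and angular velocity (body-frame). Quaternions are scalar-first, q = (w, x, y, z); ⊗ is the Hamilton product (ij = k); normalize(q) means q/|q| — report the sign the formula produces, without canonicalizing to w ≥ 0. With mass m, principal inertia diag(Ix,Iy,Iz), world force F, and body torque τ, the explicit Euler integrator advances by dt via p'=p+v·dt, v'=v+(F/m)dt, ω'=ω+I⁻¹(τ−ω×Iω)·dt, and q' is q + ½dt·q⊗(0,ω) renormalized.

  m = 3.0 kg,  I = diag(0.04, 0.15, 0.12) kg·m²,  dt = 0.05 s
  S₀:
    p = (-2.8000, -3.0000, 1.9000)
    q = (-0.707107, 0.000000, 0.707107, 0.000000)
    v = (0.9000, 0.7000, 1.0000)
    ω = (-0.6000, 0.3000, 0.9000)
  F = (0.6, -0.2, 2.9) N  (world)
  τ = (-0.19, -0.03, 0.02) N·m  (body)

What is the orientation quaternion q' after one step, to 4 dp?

q' = (-0.7121, 0.0265, 0.7015, -0.0053)

Hamilton product q⊗(0,ω) = (-0.2121321, 1.0606605, -0.2121321, -0.2121321)
q + ½dt·q⊗(0,ω), renormalized = (-0.7121, 0.0265, 0.7015, -0.0053)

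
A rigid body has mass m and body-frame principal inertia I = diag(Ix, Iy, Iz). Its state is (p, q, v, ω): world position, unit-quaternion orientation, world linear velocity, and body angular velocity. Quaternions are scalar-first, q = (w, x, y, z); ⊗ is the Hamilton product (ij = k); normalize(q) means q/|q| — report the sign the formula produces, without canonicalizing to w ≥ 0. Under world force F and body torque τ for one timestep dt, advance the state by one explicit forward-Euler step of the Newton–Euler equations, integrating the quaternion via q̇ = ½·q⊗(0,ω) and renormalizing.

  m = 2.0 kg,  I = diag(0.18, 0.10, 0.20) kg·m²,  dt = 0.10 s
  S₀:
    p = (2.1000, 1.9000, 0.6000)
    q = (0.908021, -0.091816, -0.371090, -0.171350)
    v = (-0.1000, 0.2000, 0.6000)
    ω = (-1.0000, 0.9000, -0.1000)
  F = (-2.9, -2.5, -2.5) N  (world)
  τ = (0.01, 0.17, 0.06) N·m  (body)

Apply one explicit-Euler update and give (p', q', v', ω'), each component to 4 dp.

new position p' = (2.0900, 1.9200, 0.6600)
new velocity v' = (-0.2450, 0.0750, 0.4750)
(τ − ω×Iω)/I = (0.1056, 1.7200, -0.0600)
new body rate ω' = (-0.9894, 1.0720, -0.1060)
2q̇ = q⊗(0,ω) = (0.2250300, -0.7166970, 0.9793873, -0.5445265)
q' = normalize(q + ½dt·q⊗(0,ω)) = (0.9172, -0.1274, -0.3214, -0.1981)

p' = (2.0900, 1.9200, 0.6600)
q' = (0.9172, -0.1274, -0.3214, -0.1981)
v' = (-0.2450, 0.0750, 0.4750)
ω' = (-0.9894, 1.0720, -0.1060)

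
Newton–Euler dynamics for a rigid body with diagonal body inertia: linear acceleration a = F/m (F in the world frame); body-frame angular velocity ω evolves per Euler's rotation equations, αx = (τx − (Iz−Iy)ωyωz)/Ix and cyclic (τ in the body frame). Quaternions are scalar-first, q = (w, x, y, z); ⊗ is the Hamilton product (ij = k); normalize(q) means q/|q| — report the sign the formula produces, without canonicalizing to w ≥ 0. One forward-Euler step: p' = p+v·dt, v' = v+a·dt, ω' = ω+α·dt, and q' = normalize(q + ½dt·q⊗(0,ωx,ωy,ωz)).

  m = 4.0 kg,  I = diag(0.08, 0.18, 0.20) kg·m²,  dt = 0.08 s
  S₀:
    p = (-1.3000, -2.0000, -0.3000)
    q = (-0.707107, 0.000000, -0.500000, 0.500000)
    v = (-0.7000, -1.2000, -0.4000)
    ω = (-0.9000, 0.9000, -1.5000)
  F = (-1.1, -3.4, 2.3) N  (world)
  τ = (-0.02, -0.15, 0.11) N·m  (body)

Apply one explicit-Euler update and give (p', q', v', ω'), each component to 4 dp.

linear accel F/m = (-0.2750, -0.8500, 0.5750)
p + v·dt = (-1.3560, -2.0960, -0.3320)
new velocity v' = (-0.7220, -1.2680, -0.3540)
precession coupling ω×(Iω) = (-0.0270, -0.1620, -0.0810)
α = I⁻¹(τ − ω×Iω) = (0.0875, 0.0667, 0.9550)
ω' = ω + α·dt = (-0.8930, 0.9053, -1.4236)
q⊗(0,ω) = (1.2000000, 0.9363963, -1.0863963, 0.6106605)
updated quaternion q' = (-0.6571, 0.0373, -0.5418, 0.5228)

p' = (-1.3560, -2.0960, -0.3320)
q' = (-0.6571, 0.0373, -0.5418, 0.5228)
v' = (-0.7220, -1.2680, -0.3540)
ω' = (-0.8930, 0.9053, -1.4236)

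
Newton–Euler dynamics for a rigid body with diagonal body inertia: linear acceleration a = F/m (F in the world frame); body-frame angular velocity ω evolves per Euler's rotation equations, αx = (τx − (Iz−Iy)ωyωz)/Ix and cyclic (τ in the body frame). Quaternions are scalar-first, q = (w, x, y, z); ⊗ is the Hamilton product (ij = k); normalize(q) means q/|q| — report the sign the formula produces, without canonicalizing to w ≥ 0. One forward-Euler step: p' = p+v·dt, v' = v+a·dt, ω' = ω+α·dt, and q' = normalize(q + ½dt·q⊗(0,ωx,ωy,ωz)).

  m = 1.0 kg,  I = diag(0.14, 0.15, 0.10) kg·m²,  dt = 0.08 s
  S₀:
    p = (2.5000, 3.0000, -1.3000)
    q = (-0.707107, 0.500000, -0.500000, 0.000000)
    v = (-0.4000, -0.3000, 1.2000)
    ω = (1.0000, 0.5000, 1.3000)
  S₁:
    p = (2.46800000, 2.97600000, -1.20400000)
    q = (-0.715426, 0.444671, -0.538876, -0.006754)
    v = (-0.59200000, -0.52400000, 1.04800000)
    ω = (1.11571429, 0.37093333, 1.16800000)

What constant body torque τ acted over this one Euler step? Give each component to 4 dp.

τ = (0.1700, -0.1900, -0.1600)

Δω = ω₁−ω₀ = (0.11571429, -0.12906667, -0.13200000)
precession coupling = (-0.0325, 0.0520, 0.0050)
I·α + gyro = (0.1700, -0.1900, -0.1600)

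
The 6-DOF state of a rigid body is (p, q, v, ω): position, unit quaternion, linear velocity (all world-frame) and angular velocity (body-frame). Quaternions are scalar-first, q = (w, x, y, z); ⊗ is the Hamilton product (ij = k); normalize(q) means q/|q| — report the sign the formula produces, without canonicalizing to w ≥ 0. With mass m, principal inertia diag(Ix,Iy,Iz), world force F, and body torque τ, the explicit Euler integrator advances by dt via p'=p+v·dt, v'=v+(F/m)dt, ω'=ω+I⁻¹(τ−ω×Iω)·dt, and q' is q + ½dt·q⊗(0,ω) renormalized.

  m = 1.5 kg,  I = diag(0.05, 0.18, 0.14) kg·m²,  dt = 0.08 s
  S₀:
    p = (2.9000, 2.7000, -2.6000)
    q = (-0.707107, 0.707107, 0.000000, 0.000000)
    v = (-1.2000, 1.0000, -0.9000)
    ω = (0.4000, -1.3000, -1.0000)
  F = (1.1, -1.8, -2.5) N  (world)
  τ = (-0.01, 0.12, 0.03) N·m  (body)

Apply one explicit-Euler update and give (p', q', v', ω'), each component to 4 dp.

p + v·dt = (2.8040, 2.7800, -2.6720)
v + (F/m)dt = (-1.1413, 0.9040, -1.0333)
(τ − ω×Iω)/I = (0.8400, 0.4667, 0.6971)
ω' = ω + α·dt = (0.4672, -1.2627, -0.9442)
2q̇ = q⊗(0,ω) = (-0.2828428, -0.2828428, 1.6263461, -0.2121321)
q' = normalize(q + ½dt·q⊗(0,ω)) = (-0.7168, 0.6942, 0.0649, -0.0085)

p' = (2.8040, 2.7800, -2.6720)
q' = (-0.7168, 0.6942, 0.0649, -0.0085)
v' = (-1.1413, 0.9040, -1.0333)
ω' = (0.4672, -1.2627, -0.9442)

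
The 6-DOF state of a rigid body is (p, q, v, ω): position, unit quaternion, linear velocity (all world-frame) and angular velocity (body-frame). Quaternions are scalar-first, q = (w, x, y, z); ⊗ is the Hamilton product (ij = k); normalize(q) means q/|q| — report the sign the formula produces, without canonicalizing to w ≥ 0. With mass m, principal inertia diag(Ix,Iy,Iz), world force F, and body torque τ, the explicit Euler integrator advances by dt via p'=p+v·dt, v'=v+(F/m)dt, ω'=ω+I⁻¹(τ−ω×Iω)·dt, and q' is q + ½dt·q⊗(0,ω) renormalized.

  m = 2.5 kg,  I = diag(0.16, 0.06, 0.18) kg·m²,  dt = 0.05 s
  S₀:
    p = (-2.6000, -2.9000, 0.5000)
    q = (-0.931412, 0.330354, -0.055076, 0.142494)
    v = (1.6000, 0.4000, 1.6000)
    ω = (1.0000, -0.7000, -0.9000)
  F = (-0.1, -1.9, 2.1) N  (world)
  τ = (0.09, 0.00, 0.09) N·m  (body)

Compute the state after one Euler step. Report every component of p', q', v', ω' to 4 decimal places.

precession coupling ω×(Iω) = (0.0756, 0.0180, 0.0700)
(τ − ω×Iω)/I = (0.0900, -0.3000, 0.1111)
ω' = ω + α·dt = (1.0045, -0.7150, -0.8944)
2q̇ = q⊗(0,ω) = (-0.2406626, -0.7820978, 1.0918010, 0.6620990)
updated quaternion q' = (-0.9368, 0.3106, -0.0278, 0.1589)
a = (-0.0400, -0.7600, 0.8400)
p' = p + v·dt = (-2.5200, -2.8800, 0.5800)
v + (F/m)dt = (1.5980, 0.3620, 1.6420)

p' = (-2.5200, -2.8800, 0.5800)
q' = (-0.9368, 0.3106, -0.0278, 0.1589)
v' = (1.5980, 0.3620, 1.6420)
ω' = (1.0045, -0.7150, -0.8944)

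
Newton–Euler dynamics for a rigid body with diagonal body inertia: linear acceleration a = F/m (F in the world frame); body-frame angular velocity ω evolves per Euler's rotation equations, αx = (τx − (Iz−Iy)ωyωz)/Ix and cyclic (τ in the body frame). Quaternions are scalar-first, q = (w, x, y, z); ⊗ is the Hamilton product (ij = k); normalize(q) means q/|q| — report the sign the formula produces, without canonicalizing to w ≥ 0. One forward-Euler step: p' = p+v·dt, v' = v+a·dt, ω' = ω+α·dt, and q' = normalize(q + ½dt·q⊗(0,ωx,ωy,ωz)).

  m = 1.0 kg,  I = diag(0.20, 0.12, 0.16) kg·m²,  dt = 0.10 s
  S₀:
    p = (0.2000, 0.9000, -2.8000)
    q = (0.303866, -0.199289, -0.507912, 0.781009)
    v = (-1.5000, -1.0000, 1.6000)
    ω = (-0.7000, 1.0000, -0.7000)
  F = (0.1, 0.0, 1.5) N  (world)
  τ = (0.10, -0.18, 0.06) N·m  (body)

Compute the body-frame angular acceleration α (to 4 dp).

α = (0.6400, -1.6633, 0.0250)

ω×(Iω) gyroscopic = (-0.0280, 0.0196, 0.0560)
α = I⁻¹(τ − ω×Iω) = (0.6400, -1.6633, 0.0250)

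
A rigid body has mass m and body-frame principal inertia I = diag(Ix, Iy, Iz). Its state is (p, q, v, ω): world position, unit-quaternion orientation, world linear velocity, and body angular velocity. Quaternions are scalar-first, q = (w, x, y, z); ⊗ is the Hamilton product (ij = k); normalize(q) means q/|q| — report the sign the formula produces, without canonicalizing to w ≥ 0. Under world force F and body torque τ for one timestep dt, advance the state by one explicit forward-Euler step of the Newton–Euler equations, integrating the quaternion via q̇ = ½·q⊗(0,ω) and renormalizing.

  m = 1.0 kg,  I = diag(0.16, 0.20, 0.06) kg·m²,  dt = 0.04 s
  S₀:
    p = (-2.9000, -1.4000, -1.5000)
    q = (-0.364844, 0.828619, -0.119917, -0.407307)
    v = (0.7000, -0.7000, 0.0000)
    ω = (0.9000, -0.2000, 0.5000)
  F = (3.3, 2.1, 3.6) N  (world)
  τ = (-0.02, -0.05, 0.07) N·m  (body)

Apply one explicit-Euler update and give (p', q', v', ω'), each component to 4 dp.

p' = (-2.8720, -1.4280, -1.5000)
q' = (-0.3761, 0.8190, -0.1340, -0.4120)
v' = (0.8320, -0.6160, 0.1440)
ω' = (0.8915, -0.2190, 0.5515)

linear accel F/m = (3.3000, 2.1000, 3.6000)
p' = p + v·dt = (-2.8720, -1.4280, -1.5000)
new velocity v' = (0.8320, -0.6160, 0.1440)
(τ − ω×Iω)/I = (-0.2125, -0.4750, 1.2867)
ω' = ω + α·dt = (0.8915, -0.2190, 0.5515)
Hamilton product q⊗(0,ω) = (-0.5660870, -0.4697795, -0.7079170, -0.2402205)
q' = normalize(q + ½dt·q⊗(0,ω)) = (-0.3761, 0.8190, -0.1340, -0.4120)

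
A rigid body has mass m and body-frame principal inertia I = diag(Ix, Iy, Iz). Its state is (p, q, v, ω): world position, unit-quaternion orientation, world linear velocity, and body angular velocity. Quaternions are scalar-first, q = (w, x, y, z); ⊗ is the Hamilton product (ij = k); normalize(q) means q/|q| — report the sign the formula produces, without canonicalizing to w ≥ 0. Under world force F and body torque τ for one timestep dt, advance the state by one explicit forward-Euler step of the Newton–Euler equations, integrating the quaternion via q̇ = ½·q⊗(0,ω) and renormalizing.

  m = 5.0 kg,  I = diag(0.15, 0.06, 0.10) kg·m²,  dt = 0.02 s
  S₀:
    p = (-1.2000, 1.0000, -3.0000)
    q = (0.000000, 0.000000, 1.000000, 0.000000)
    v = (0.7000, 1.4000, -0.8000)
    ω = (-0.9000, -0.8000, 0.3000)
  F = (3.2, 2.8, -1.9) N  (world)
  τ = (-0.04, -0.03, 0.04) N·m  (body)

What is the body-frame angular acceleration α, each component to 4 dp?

ω×(Iω) gyroscopic = (-0.0096, -0.0135, -0.0648)
(τ − ω×Iω)/I = (-0.2027, -0.2750, 1.0480)

α = (-0.2027, -0.2750, 1.0480)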